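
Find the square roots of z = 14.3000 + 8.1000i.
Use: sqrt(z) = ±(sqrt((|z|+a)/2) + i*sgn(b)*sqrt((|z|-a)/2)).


|z| = sqrt(204.49+65.61) = 16.4347
sqrt((|z|+a)/2) = sqrt((16.4347+14.3)/2) = sqrt(15.3674) = 3.9201
sqrt((|z|-a)/2) = sqrt((16.4347-14.3)/2) = sqrt(1.0674) = 1.0331

±(3.9201 + 1.0331i) i.e. 3.9201 + 1.0331i and -3.9201 - 1.0331i


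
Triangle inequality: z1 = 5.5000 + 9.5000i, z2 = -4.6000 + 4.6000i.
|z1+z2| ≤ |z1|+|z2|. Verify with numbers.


|z1| = sqrt(5.5^2 + 9.5^2) = sqrt(120.5) = 10.9772
|z2| = sqrt((-4.6)^2 + 4.6^2) = sqrt(42.32) = 6.5054
z1+z2 = 0.9000 + 14.1000i
|z1+z2| = sqrt(199.62) = 14.1287
|z1|+|z2| = 10.9772 + 6.5054 = 17.4826

|z1+z2| = 14.1287 ≤ |z1|+|z2| = 17.4826 (verified)


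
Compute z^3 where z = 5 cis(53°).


r^3 = 5^3 = 125
n*theta = 3*53° = 159° = 159° (mod 360)
a = 125*cos(159°) = -116.6976
b = 125*sin(159°) = 44.7960

125 cis(159°) = -116.6976 + 44.7960i


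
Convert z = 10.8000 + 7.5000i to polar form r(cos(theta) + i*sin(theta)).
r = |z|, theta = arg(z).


r = sqrt(116.64+56.25) = sqrt(172.89) = 13.1488
theta = atan2(7.5, 10.8) = 34.7778 degrees

r = 13.1488, theta = 34.7778 degrees


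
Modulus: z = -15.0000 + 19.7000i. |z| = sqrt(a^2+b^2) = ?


|z| = sqrt((-15)^2 + 19.7^2) = sqrt(225 + 388.09) = sqrt(613.09) = 24.7607

|z| = 24.7607


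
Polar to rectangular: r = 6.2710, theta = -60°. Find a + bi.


a = 6.2710*cos(-60°) = 6.2710*0.5 = 3.1355
b = 6.2710*sin(-60°) = 6.2710*(-0.866025) = -5.4308

3.1355 - 5.4308i


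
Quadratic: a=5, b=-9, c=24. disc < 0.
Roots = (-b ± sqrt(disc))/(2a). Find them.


disc = (-9)^2 - 4*5*24 = 81 - 480 = -399
sqrt(|disc|) = sqrt(399) = 19.9750
Real part = 9/(2*5) = 0.9000
Imag part = 19.9750/(2*5) = 1.9975

0.9000 ± 1.9975i


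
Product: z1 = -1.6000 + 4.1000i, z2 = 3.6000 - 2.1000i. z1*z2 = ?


Real = -1.6*3.6 - 4.1*(-2.1) = -5.76 - (-8.61) = 2.85
Imag = -1.6*(-2.1) + 3.6*4.1 = 3.36 + 14.76 = 18.12

2.8500 + 18.1200i


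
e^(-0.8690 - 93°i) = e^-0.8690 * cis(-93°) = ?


e^-0.8690 = 0.4194
cos(-93°) = -0.0523
sin(-93°) = -0.9986
Real = 0.4194*(-0.0523) = -0.0219
Imag = 0.4194*(-0.9986) = -0.4188

-0.0219 - 0.4188i


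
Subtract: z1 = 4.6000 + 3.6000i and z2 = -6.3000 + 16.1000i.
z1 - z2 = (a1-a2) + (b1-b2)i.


Real: 4.6 + 6.3 = 10.9
Imag: 3.6 - 16.1 = -12.5

10.9000 - 12.5000i


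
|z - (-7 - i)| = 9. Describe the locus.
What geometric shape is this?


|z - z0| = r is a circle with center z0 and radius r.
Center = (-7, -1), radius = 9

Circle with center (-7, -1) and radius 9


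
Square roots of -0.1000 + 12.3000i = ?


|z| = sqrt(0.01+151.29) = 12.3004
sqrt((|z|+a)/2) = sqrt((12.3004+(-0.1))/2) = sqrt(6.1002) = 2.4699
sqrt((|z|-a)/2) = sqrt((12.3004-(-0.1))/2) = sqrt(6.2002) = 2.4900

±(2.4699 + 2.4900i) i.e. 2.4699 + 2.4900i and -2.4699 - 2.4900i


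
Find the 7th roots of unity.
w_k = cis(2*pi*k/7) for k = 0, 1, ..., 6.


The 7th roots of unity are cis(360k/7°) for k=0..6
Angle step = 360/7 = 51.4286°
Primitive root: cis(51.4286°)
Primitive root = 0.6235 + 0.7818i

7 roots at angles: 0°, 51.4286°, 102.8571°, 154.2857°, 205.7143°, 257.1429°, 308.5714°


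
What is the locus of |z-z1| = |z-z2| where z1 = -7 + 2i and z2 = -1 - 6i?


Equal distances means the locus is the perpendicular bisector of z1 and z2.
Midpoint = ((-7+(-1))/2, (2+(-6))/2) = (-4.0000, -2.0000)

Perpendicular bisector through (-4.0000, -2.0000)


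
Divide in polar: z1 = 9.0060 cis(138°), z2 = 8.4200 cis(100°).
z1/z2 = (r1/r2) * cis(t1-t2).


r = 9.0060 / 8.4200 = 1.0696
theta = 138° - 100° = 38° = 38° (mod 360)

1.0696 cis(38°)


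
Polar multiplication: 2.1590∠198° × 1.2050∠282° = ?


r = 2.1590 * 1.2050 = 2.6016
theta = 198° + 282° = 480° = 120° (mod 360)

2.6016 cis(120°)


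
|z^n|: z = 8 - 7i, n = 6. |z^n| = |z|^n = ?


|z| = sqrt(64+49) = sqrt(113) = 10.6301
|z^6| = |z|^6 = (sqrt(113))^6 = 113^3 = 1442897

|z^6| = 1442897


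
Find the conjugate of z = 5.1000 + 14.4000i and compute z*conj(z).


z_bar = 5.1000 - 14.4000i
z*z_bar = 5.1^2 + 14.4^2 = 26.01 + 207.36 = 233.37

z_bar = 5.1000 - 14.4000i, z*z_bar = 233.37


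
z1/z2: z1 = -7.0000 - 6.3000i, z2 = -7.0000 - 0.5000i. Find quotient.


Conjugate of z2 = -7.0000 + 0.5000i
Numerator: (-7.0000 - 6.3000i)(-7.0000 + 0.5000i) = 52.1500 + 40.6000i
Denominator: (-7)^2 + (-0.5)^2 = 49.25
Result = (52.1500 + 40.6000i)/49.25

1.0589 + 0.8244i


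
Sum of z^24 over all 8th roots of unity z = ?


The roots are w_k = w^k with w = e^(2*pi*i/8), and (w^k)^24 = (w^24)^k.
So S = 1 + u + u^2 + ... + u^(7) with u = w^24.
24 = 3*8 + 0, so 24 is a multiple of 8 and u = (w^8)^3 = 1.
Every one of the 8 terms equals 1: S = 8

S = 8


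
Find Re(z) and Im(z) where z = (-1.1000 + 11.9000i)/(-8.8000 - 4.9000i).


Multiply by conjugate: (-1.1000 + 11.9000i)(-8.8000 + 4.9000i) / ((-8.8)^2 + (-4.9)^2)
Numerator real = -1.1*(-8.8) + 11.9*(-4.9) = -48.63
Numerator imag = 11.9*(-8.8) - (-1.1)*(-4.9) = -110.11
Denominator = 101.45
Re(z) = -48.63/101.45 = -0.4793
Im(z) = -110.11/101.45 = -1.0854

Re(z) = -0.4793, Im(z) = -1.0854


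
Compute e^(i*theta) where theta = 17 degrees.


cos(17°) = 0.9563
sin(17°) = 0.2924

e^(i*17°) = 0.9563 + 0.2924i


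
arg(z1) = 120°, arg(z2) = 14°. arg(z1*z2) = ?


arg(z1*z2) = 120° + 14° = 134°
Normalized to (-180°, 180°]: 134°

134°


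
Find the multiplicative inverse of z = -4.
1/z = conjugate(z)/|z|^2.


|z|^2 = 16+0 = 16
1/z = (-4 - 0i)/16

1/z = -0.2500 + 0i


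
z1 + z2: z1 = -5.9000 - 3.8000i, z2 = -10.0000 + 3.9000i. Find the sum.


Real: -5.9 - 10 = -15.9
Imag: -3.8 + 3.9 = 0.1

-15.9000 + 0.1000i


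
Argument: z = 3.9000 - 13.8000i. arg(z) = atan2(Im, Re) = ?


Re = 3.9, Im = -13.8
arg = atan2(-13.8, 3.9) = -74.2192 degrees

arg(z) = -74.2192 degrees


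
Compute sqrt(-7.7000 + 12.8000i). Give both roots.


|z| = sqrt(59.29+163.84) = 14.9375
sqrt((|z|+a)/2) = sqrt((14.9375+(-7.7))/2) = sqrt(3.6188) = 1.9023
sqrt((|z|-a)/2) = sqrt((14.9375-(-7.7))/2) = sqrt(11.3188) = 3.3643

±(1.9023 + 3.3643i) i.e. 1.9023 + 3.3643i and -1.9023 - 3.3643i


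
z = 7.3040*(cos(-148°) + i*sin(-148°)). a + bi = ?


a = 7.3040*cos(-148°) = 7.3040*(-0.848048) = -6.1941
b = 7.3040*sin(-148°) = 7.3040*(-0.52992) = -3.8705

-6.1941 - 3.8705i


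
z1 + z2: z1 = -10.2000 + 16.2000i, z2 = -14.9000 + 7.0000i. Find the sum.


Real: -10.2 - 14.9 = -25.1
Imag: 16.2 + 7 = 23.2

-25.1000 + 23.2000i


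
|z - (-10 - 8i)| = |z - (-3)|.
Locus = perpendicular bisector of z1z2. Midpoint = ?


Equal distances means the locus is the perpendicular bisector of z1 and z2.
Midpoint = ((-10+(-3))/2, (-8+0)/2) = (-6.5000, -4.0000)

Perpendicular bisector through (-6.5000, -4.0000)


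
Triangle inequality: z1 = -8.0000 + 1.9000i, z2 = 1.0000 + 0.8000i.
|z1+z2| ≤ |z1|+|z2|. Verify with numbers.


|z1| = sqrt((-8)^2 + 1.9^2) = sqrt(67.61) = 8.2225
|z2| = sqrt(1^2 + 0.8^2) = sqrt(1.64) = 1.2806
z1+z2 = -7.0000 + 2.7000i
|z1+z2| = sqrt(56.29) = 7.5027
|z1|+|z2| = 8.2225 + 1.2806 = 9.5031

|z1+z2| = 7.5027 ≤ |z1|+|z2| = 9.5031 (verified)


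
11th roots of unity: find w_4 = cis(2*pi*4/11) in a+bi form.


Angle = 360*4/11 = 130.9091°
a = cos(130.9091°) = -0.6549
b = sin(130.9091°) = 0.7557

-0.6549 + 0.7557i


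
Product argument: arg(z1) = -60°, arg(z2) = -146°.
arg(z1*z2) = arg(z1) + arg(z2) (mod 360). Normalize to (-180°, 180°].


arg(z1*z2) = -60° - 146° = -206°
Normalized to (-180°, 180°]: 154°

154°


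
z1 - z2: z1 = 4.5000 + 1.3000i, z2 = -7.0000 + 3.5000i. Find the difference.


Real: 4.5 + 7 = 11.5
Imag: 1.3 - 3.5 = -2.2

11.5000 - 2.2000i


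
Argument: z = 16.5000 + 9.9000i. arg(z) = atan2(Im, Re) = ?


Re = 16.5, Im = 9.9
arg = atan2(9.9, 16.5) = 30.9638 degrees

arg(z) = 30.9638 degrees


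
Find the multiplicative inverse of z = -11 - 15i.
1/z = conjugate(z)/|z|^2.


|z|^2 = 121+225 = 346
1/z = (-11 + 15i)/346

1/z = -0.0318 + 0.0434i


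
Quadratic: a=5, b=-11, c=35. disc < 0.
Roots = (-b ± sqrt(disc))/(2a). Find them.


disc = (-11)^2 - 4*5*35 = 121 - 700 = -579
sqrt(|disc|) = sqrt(579) = 24.0624
Real part = 11/(2*5) = 1.1000
Imag part = 24.0624/(2*5) = 2.4062

1.1000 ± 2.4062i


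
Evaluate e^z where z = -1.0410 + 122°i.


e^-1.0410 = 0.3531
cos(122°) = -0.5299
sin(122°) = 0.848
Real = 0.3531*(-0.5299) = -0.1871
Imag = 0.3531*0.848 = 0.2994

-0.1871 + 0.2994i


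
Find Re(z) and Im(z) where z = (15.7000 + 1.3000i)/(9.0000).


Multiply by conjugate: (15.7000 + 1.3000i)(9.0000) / (9^2 + 0^2)
Numerator real = 15.7*9 + 1.3*0 = 141.3
Numerator imag = 1.3*9 - 15.7*0 = 11.7
Denominator = 81
Re(z) = 141.3/81 = 1.7444
Im(z) = 11.7/81 = 0.1444

Re(z) = 1.7444, Im(z) = 0.1444


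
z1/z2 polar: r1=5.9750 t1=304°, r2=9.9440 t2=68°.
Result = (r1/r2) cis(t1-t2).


r = 5.9750 / 9.9440 = 0.6009
theta = 304° - 68° = 236° = 236° (mod 360)

0.6009 cis(236°)


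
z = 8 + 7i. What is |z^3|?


|z| = sqrt(64+49) = sqrt(113) = 10.6301
|z^3| = |z|^3 = (sqrt(113))^3 = 113*sqrt(113)

|z^3| = 113*sqrt(113) ≈ 1201.2065


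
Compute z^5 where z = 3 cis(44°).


r^5 = 3^5 = 243
n*theta = 5*44° = 220° = 220° (mod 360)
a = 243*cos(220°) = -186.1488
b = 243*sin(220°) = -156.1974

243 cis(220°) = -186.1488 - 156.1974i


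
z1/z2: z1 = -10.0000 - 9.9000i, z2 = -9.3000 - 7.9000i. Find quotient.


Conjugate of z2 = -9.3000 + 7.9000i
Numerator: (-10.0000 - 9.9000i)(-9.3000 + 7.9000i) = 171.2100 + 13.0700i
Denominator: (-9.3)^2 + (-7.9)^2 = 148.9
Result = (171.2100 + 13.0700i)/148.9

1.1498 + 0.0878i


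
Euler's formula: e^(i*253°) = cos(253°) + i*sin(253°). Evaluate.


cos(253°) = -0.2924
sin(253°) = -0.9563

e^(i*253°) = -0.2924 - 0.9563i


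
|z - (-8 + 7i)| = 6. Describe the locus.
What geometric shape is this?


|z - z0| = r is a circle with center z0 and radius r.
Center = (-8, 7), radius = 6

Circle with center (-8, 7) and radius 6


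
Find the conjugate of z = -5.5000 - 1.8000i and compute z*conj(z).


z_bar = -5.5000 + 1.8000i
z*z_bar = (-5.5)^2 + (-1.8)^2 = 30.25 + 3.24 = 33.49

z_bar = -5.5000 + 1.8000i, z*z_bar = 33.49


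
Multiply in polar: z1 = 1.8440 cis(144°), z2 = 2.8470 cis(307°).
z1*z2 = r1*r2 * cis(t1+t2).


r = 1.8440 * 2.8470 = 5.2499
theta = 144° + 307° = 451° = 91° (mod 360)

5.2499 cis(91°)


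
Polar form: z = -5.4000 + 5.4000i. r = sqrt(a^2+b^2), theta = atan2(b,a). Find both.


r = sqrt(29.16+29.16) = sqrt(58.32) = 7.6368
theta = atan2(5.4, -5.4) = 135.0000 degrees

r = 7.6368, theta = 135.0000 degrees


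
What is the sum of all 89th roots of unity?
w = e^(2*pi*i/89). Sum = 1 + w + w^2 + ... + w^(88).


The sum of all 89th roots of unity is 0.
Geometric series: (1 - w^89)/(1 - w) = (1-1)/(1-w) = 0 since w^89 = 1, w ≠ 1.
Alternatively: coefficient of z^88 in z^89 - 1 is 0.

0


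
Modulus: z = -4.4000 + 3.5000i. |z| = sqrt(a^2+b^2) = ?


|z| = sqrt((-4.4)^2 + 3.5^2) = sqrt(19.36 + 12.25) = sqrt(31.61) = 5.6223

|z| = 5.6223


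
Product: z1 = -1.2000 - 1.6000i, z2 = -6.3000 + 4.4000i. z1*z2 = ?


Real = -1.2*(-6.3) - (-1.6)*4.4 = 7.56 - (-7.04) = 14.6
Imag = -1.2*4.4 - (6.3)*(-1.6) = -5.28 + 10.08 = 4.8

14.6000 + 4.8000i


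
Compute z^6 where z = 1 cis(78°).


r^6 = 1^6 = 1
n*theta = 6*78° = 468° = 108° (mod 360)
a = 1*cos(108°) = -0.3090
b = 1*sin(108°) = 0.9511

1 cis(108°) = -0.3090 + 0.9511i


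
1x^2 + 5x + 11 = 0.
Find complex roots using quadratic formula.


disc = 5^2 - 4*1*11 = 25 - 44 = -19
sqrt(|disc|) = sqrt(19) = 4.3589
Real part = -5/(2*1) = -2.5000
Imag part = 4.3589/(2*1) = 2.1794

-2.5000 ± 2.1794i


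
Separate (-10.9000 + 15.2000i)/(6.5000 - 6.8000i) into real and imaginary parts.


Multiply by conjugate: (-10.9000 + 15.2000i)(6.5000 + 6.8000i) / (6.5^2 + (-6.8)^2)
Numerator real = -10.9*6.5 + 15.2*(-6.8) = -174.21
Numerator imag = 15.2*6.5 - (-10.9)*(-6.8) = 24.68
Denominator = 88.49
Re(z) = -174.21/88.49 = -1.9687
Im(z) = 24.68/88.49 = 0.2789

Re(z) = -1.9687, Im(z) = 0.2789


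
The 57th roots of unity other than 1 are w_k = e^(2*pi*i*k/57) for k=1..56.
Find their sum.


With w = e^(2*pi*i/57), all 57 of the 57th roots of unity w^0 = 1, w, ..., w^(56) sum to 0: 1 + w + ... + w^(56) = (1 - w^57)/(1 - w) = 0 since w^57 = 1, w ≠ 1.
Removing the root 1: w + w^2 + ... + w^(56) = 0 - 1 = -1

Sum = -1


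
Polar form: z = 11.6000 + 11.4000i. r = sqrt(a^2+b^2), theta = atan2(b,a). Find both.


r = sqrt(134.56+129.96) = sqrt(264.52) = 16.2641
theta = atan2(11.4, 11.6) = 44.5018 degrees

r = 16.2641, theta = 44.5018 degrees


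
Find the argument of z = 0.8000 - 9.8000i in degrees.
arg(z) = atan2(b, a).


Re = 0.8, Im = -9.8
arg = atan2(-9.8, 0.8) = -85.3331 degrees

arg(z) = -85.3331 degrees


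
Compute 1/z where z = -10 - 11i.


|z|^2 = 100+121 = 221
1/z = (-10 + 11i)/221

1/z = -0.0452 + 0.0498i


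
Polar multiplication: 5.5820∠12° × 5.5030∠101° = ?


r = 5.5820 * 5.5030 = 30.7177
theta = 12° + 101° = 113° = 113° (mod 360)

30.7177 cis(113°)


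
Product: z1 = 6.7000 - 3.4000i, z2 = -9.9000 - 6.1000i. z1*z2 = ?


Real = 6.7*(-9.9) - (-3.4)*(-6.1) = -66.33 - 20.74 = -87.07
Imag = 6.7*(-6.1) - (9.9)*(-3.4) = -40.87 + 33.66 = -7.21

-87.0700 - 7.2100i


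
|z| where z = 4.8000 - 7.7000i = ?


|z| = sqrt(4.8^2 + (-7.7)^2) = sqrt(23.04 + 59.29) = sqrt(82.33) = 9.0736

|z| = 9.0736


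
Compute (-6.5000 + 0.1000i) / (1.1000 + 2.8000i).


Conjugate of z2 = 1.1000 - 2.8000i
Numerator: (-6.5000 + 0.1000i)(1.1000 - 2.8000i) = -6.8700 + 18.3100i
Denominator: 1.1^2 + 2.8^2 = 9.05
Result = (-6.8700 + 18.3100i)/9.05

-0.7591 + 2.0232i


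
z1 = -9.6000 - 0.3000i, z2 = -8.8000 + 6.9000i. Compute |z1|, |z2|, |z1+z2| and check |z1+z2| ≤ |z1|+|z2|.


|z1| = sqrt((-9.6)^2 + (-0.3)^2) = sqrt(92.25) = 9.6047
|z2| = sqrt((-8.8)^2 + 6.9^2) = sqrt(125.05) = 11.1826
z1+z2 = -18.4000 + 6.6000i
|z1+z2| = sqrt(382.12) = 19.5479
|z1|+|z2| = 9.6047 + 11.1826 = 20.7873

|z1+z2| = 19.5479 ≤ |z1|+|z2| = 20.7873 (verified)


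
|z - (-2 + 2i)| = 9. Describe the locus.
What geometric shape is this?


|z - z0| = r is a circle with center z0 and radius r.
Center = (-2, 2), radius = 9

Circle with center (-2, 2) and radius 9


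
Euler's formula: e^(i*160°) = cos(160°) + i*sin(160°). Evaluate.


cos(160°) = -0.9397
sin(160°) = 0.3420

e^(i*160°) = -0.9397 + 0.3420i


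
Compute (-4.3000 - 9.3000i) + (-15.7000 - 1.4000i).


Real: -4.3 - 15.7 = -20
Imag: -9.3 - 1.4 = -10.7

-20.0000 - 10.7000i


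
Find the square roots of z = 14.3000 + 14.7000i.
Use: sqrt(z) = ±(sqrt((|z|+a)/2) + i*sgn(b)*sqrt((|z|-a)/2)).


|z| = sqrt(204.49+216.09) = 20.5080
sqrt((|z|+a)/2) = sqrt((20.5080+14.3)/2) = sqrt(17.4040) = 4.1718
sqrt((|z|-a)/2) = sqrt((20.5080-14.3)/2) = sqrt(3.1040) = 1.7618

±(4.1718 + 1.7618i) i.e. 4.1718 + 1.7618i and -4.1718 - 1.7618i


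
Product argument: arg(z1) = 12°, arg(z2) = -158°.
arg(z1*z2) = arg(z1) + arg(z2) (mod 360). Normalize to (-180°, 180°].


arg(z1*z2) = 12° - 158° = -146°
Normalized to (-180°, 180°]: -146°

-146°


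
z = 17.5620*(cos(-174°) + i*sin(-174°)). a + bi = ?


a = 17.5620*cos(-174°) = 17.5620*(-0.99452) = -17.4658
b = 17.5620*sin(-174°) = 17.5620*(-0.104528) = -1.8357

-17.4658 - 1.8357i


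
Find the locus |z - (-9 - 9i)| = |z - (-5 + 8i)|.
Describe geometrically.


Equal distances means the locus is the perpendicular bisector of z1 and z2.
Midpoint = ((-9+(-5))/2, (-9+8)/2) = (-7.0000, -0.5000)

Perpendicular bisector through (-7.0000, -0.5000)


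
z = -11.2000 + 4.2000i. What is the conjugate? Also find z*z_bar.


z_bar = -11.2000 - 4.2000i
z*z_bar = (-11.2)^2 + 4.2^2 = 125.44 + 17.64 = 143.08

z_bar = -11.2000 - 4.2000i, z*z_bar = 143.08


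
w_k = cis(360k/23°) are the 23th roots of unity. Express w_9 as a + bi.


Angle = 360*9/23 = 140.8696°
a = cos(140.8696°) = -0.7757
b = sin(140.8696°) = 0.6311

-0.7757 + 0.6311i


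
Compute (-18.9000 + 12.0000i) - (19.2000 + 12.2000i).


Real: -18.9 - 19.2 = -38.1
Imag: 12 - 12.2 = -0.2

-38.1000 - 0.2000i


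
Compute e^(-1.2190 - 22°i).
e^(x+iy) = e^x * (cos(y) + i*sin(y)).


e^-1.2190 = 0.2955
cos(-22°) = 0.9272
sin(-22°) = -0.3746
Real = 0.2955*0.9272 = 0.2740
Imag = 0.2955*(-0.3746) = -0.1107

0.2740 - 0.1107i


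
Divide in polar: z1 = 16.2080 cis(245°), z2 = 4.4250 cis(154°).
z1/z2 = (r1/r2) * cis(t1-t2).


r = 16.2080 / 4.4250 = 3.6628
theta = 245° - 154° = 91° = 91° (mod 360)

3.6628 cis(91°)


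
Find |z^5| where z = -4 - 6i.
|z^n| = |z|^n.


|z| = sqrt(16+36) = sqrt(52) = 7.2111
|z^5| = |z|^5 = (sqrt(52))^5 = 52^2 * sqrt(52) = 2704*sqrt(52)

|z^5| = 2704*sqrt(52) ≈ 19498.8213


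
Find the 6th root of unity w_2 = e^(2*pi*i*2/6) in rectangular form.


Angle = 360*2/6 = 120°
a = cos(120°) = -0.5000
b = sin(120°) = 0.8660

-0.5000 + 0.8660i


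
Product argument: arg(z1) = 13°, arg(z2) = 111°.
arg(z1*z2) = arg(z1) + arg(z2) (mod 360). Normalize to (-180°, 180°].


arg(z1*z2) = 13° + 111° = 124°
Normalized to (-180°, 180°]: 124°

124°


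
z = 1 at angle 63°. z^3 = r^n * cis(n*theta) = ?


r^3 = 1^3 = 1
n*theta = 3*63° = 189° = 189° (mod 360)
a = 1*cos(189°) = -0.9877
b = 1*sin(189°) = -0.1564

1 cis(189°) = -0.9877 - 0.1564i


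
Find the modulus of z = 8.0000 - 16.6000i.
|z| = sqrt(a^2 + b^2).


|z| = sqrt(8^2 + (-16.6)^2) = sqrt(64 + 275.56) = sqrt(339.56) = 18.4272

|z| = 18.4272


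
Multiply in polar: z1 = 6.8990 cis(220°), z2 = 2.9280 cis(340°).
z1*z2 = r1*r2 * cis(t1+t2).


r = 6.8990 * 2.9280 = 20.2003
theta = 220° + 340° = 560° = 200° (mod 360)

20.2003 cis(200°)


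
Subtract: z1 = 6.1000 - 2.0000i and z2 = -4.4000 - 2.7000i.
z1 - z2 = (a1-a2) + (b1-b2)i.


Real: 6.1 + 4.4 = 10.5
Imag: -2 + 2.7 = 0.7

10.5000 + 0.7000i


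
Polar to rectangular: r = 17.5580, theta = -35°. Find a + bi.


a = 17.5580*cos(-35°) = 17.5580*0.819152 = 14.3827
b = 17.5580*sin(-35°) = 17.5580*(-0.57358) = -10.0709

14.3827 - 10.0709i


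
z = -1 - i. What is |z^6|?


|z| = sqrt(1+1) = sqrt(2) = 1.4142
|z^6| = |z|^6 = (sqrt(2))^6 = 2^3 = 8

|z^6| = 8


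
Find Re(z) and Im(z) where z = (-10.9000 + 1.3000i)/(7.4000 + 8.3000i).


Multiply by conjugate: (-10.9000 + 1.3000i)(7.4000 - 8.3000i) / (7.4^2 + 8.3^2)
Numerator real = -10.9*7.4 + 1.3*8.3 = -69.87
Numerator imag = 1.3*7.4 - (-10.9)*8.3 = 100.09
Denominator = 123.65
Re(z) = -69.87/123.65 = -0.5651
Im(z) = 100.09/123.65 = 0.8095

Re(z) = -0.5651, Im(z) = 0.8095


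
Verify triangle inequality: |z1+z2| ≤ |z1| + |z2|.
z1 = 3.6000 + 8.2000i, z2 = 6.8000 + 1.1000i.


|z1| = sqrt(3.6^2 + 8.2^2) = sqrt(80.2) = 8.9554
|z2| = sqrt(6.8^2 + 1.1^2) = sqrt(47.45) = 6.8884
z1+z2 = 10.4000 + 9.3000i
|z1+z2| = sqrt(194.65) = 13.9517
|z1|+|z2| = 8.9554 + 6.8884 = 15.8438

|z1+z2| = 13.9517 ≤ |z1|+|z2| = 15.8438 (verified)


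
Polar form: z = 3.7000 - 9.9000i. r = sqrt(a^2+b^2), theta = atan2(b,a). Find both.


r = sqrt(13.69+98.01) = sqrt(111.7) = 10.5688
theta = atan2(-9.9, 3.7) = -69.5074 degrees

r = 10.5688, theta = -69.5074 degrees


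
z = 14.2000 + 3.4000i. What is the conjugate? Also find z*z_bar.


z_bar = 14.2000 - 3.4000i
z*z_bar = 14.2^2 + 3.4^2 = 201.64 + 11.56 = 213.2

z_bar = 14.2000 - 3.4000i, z*z_bar = 213.2


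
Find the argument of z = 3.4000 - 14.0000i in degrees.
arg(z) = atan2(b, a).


Re = 3.4, Im = -14
arg = atan2(-14, 3.4) = -76.3496 degrees

arg(z) = -76.3496 degrees


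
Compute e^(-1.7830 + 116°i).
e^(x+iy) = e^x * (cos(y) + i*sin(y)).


e^-1.7830 = 0.1681
cos(116°) = -0.4384
sin(116°) = 0.8988
Real = 0.1681*(-0.4384) = -0.0737
Imag = 0.1681*0.8988 = 0.1511

-0.0737 + 0.1511i


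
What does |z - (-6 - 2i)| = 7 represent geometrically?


|z - z0| = r is a circle with center z0 and radius r.
Center = (-6, -2), radius = 7

Circle with center (-6, -2) and radius 7


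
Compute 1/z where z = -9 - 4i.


|z|^2 = 81+16 = 97
1/z = (-9 + 4i)/97

1/z = -0.0928 + 0.0412i


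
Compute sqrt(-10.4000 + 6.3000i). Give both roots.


|z| = sqrt(108.16+39.69) = 12.1594
sqrt((|z|+a)/2) = sqrt((12.1594+(-10.4))/2) = sqrt(0.8797) = 0.9379
sqrt((|z|-a)/2) = sqrt((12.1594-(-10.4))/2) = sqrt(11.2797) = 3.3585

±(0.9379 + 3.3585i) i.e. 0.9379 + 3.3585i and -0.9379 - 3.3585i


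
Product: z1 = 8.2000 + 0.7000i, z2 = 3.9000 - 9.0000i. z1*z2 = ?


Real = 8.2*3.9 - 0.7*(-9) = 31.98 - (-6.3) = 38.28
Imag = 8.2*(-9) + 3.9*0.7 = -73.8 + 2.73 = -71.07

38.2800 - 71.0700i


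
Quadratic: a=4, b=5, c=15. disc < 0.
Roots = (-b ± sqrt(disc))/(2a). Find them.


disc = 5^2 - 4*4*15 = 25 - 240 = -215
sqrt(|disc|) = sqrt(215) = 14.6629
Real part = -5/(2*4) = -0.6250
Imag part = 14.6629/(2*4) = 1.8329

-0.6250 ± 1.8329i


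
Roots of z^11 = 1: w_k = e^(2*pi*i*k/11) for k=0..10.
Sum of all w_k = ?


The sum of all 11th roots of unity is 0.
Geometric series: (1 - w^11)/(1 - w) = (1-1)/(1-w) = 0 since w^11 = 1, w ≠ 1.
Alternatively: coefficient of z^10 in z^11 - 1 is 0.

0


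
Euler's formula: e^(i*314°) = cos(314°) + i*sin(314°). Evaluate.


cos(314°) = 0.6947
sin(314°) = -0.7193

e^(i*314°) = 0.6947 - 0.7193i


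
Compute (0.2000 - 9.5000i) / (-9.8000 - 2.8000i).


Conjugate of z2 = -9.8000 + 2.8000i
Numerator: (0.2000 - 9.5000i)(-9.8000 + 2.8000i) = 24.6400 + 93.6600i
Denominator: (-9.8)^2 + (-2.8)^2 = 103.88
Result = (24.6400 + 93.6600i)/103.88

0.2372 + 0.9016i


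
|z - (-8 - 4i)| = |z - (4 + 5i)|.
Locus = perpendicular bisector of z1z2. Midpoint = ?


Equal distances means the locus is the perpendicular bisector of z1 and z2.
Midpoint = ((-8+4)/2, (-4+5)/2) = (-2.0000, 0.5000)

Perpendicular bisector through (-2.0000, 0.5000)


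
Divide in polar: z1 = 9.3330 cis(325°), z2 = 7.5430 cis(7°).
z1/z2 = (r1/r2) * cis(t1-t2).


r = 9.3330 / 7.5430 = 1.2373
theta = 325° - 7° = 318° = 318° (mod 360)

1.2373 cis(318°)


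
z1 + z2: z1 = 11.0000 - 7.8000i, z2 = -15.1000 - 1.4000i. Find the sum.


Real: 11 - 15.1 = -4.1
Imag: -7.8 - 1.4 = -9.2

-4.1000 - 9.2000i


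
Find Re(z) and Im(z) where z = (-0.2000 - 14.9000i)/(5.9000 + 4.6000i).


Multiply by conjugate: (-0.2000 - 14.9000i)(5.9000 - 4.6000i) / (5.9^2 + 4.6^2)
Numerator real = -0.2*5.9 - (14.9)*4.6 = -69.72
Numerator imag = -14.9*5.9 - (-0.2)*4.6 = -86.99
Denominator = 55.97
Re(z) = -69.72/55.97 = -1.2457
Im(z) = -86.99/55.97 = -1.5542

Re(z) = -1.2457, Im(z) = -1.5542


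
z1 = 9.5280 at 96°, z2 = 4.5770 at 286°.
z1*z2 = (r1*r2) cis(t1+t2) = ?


r = 9.5280 * 4.5770 = 43.6097
theta = 96° + 286° = 382° = 22° (mod 360)

43.6097 cis(22°)


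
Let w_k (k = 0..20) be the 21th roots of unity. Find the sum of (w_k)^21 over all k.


The roots are w_k = w^k with w = e^(2*pi*i/21), and (w^k)^21 = (w^21)^k.
So S = 1 + u + u^2 + ... + u^(20) with u = w^21.
21 = 1*21 + 0, so 21 is a multiple of 21 and u = (w^21)^1 = 1.
Every one of the 21 terms equals 1: S = 21

S = 21


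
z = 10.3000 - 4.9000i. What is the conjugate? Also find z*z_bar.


z_bar = 10.3000 + 4.9000i
z*z_bar = 10.3^2 + (-4.9)^2 = 106.09 + 24.01 = 130.1

z_bar = 10.3000 + 4.9000i, z*z_bar = 130.1


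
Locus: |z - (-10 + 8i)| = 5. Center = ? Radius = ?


|z - z0| = r is a circle with center z0 and radius r.
Center = (-10, 8), radius = 5

Circle with center (-10, 8) and radius 5


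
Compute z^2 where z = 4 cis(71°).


r^2 = 4^2 = 16
n*theta = 2*71° = 142° = 142° (mod 360)
a = 16*cos(142°) = -12.6082
b = 16*sin(142°) = 9.8506

16 cis(142°) = -12.6082 + 9.8506i


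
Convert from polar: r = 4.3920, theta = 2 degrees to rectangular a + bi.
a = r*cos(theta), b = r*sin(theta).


a = 4.3920*cos(2°) = 4.3920*0.99939 = 4.3893
b = 4.3920*sin(2°) = 4.3920*0.0349 = 0.1533

4.3893 + 0.1533i


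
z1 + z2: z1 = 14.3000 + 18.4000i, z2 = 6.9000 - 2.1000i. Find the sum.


Real: 14.3 + 6.9 = 21.2
Imag: 18.4 - 2.1 = 16.3

21.2000 + 16.3000i


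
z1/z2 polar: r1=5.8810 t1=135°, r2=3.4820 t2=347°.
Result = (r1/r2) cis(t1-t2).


r = 5.8810 / 3.4820 = 1.6890
theta = 135° - 347° = -212° = 148° (mod 360)

1.6890 cis(148°)


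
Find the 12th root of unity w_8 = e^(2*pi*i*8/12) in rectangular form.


Angle = 360*8/12 = 240°
a = cos(240°) = -0.5000
b = sin(240°) = -0.8660

-0.5000 - 0.8660i


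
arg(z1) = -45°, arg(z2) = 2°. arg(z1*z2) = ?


arg(z1*z2) = -45° + 2° = -43°
Normalized to (-180°, 180°]: -43°

-43°


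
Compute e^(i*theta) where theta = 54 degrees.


cos(54°) = 0.5878
sin(54°) = 0.8090

e^(i*54°) = 0.5878 + 0.8090i


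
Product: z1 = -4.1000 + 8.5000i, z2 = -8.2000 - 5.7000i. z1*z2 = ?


Real = -4.1*(-8.2) - 8.5*(-5.7) = 33.62 - (-48.45) = 82.07
Imag = -4.1*(-5.7) - (8.2)*8.5 = 23.37 - (69.7) = -46.33

82.0700 - 46.3300i


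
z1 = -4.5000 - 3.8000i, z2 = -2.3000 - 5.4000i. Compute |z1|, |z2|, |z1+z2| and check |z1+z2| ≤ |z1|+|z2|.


|z1| = sqrt((-4.5)^2 + (-3.8)^2) = sqrt(34.69) = 5.8898
|z2| = sqrt((-2.3)^2 + (-5.4)^2) = sqrt(34.45) = 5.8694
z1+z2 = -6.8000 - 9.2000i
|z1+z2| = sqrt(130.88) = 11.4403
|z1|+|z2| = 5.8898 + 5.8694 = 11.7592

|z1+z2| = 11.4403 ≤ |z1|+|z2| = 11.7592 (verified)


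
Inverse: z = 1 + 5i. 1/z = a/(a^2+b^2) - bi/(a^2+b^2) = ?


|z|^2 = 1+25 = 26
1/z = (1 - 5i)/26

1/z = 0.0385 - 0.1923i


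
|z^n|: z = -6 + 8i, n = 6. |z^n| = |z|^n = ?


|z| = sqrt(36+64) = sqrt(100) = 10
|z^6| = |z|^6 = 10^6 = 1000000

|z^6| = 1000000


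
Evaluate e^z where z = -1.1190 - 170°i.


e^-1.1190 = 0.3266
cos(-170°) = -0.9848
sin(-170°) = -0.1736
Real = 0.3266*(-0.9848) = -0.3216
Imag = 0.3266*(-0.1736) = -0.0567

-0.3216 - 0.0567i


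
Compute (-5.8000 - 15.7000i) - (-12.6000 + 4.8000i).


Real: -5.8 + 12.6 = 6.8
Imag: -15.7 - 4.8 = -20.5

6.8000 - 20.5000i


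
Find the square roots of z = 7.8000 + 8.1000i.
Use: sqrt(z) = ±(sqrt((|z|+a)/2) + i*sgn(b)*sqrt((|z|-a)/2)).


|z| = sqrt(60.84+65.61) = 11.2450
sqrt((|z|+a)/2) = sqrt((11.2450+7.8)/2) = sqrt(9.5225) = 3.0859
sqrt((|z|-a)/2) = sqrt((11.2450-7.8)/2) = sqrt(1.7225) = 1.3124

±(3.0859 + 1.3124i) i.e. 3.0859 + 1.3124i and -3.0859 - 1.3124i


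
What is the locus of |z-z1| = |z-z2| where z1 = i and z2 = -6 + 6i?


Equal distances means the locus is the perpendicular bisector of z1 and z2.
Midpoint = ((0+(-6))/2, (1+6)/2) = (-3.0000, 3.5000)

Perpendicular bisector through (-3.0000, 3.5000)


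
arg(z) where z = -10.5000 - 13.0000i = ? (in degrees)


Re = -10.5, Im = -13
arg = atan2(-13, -10.5) = -128.9275 degrees

arg(z) = -128.9275 degrees


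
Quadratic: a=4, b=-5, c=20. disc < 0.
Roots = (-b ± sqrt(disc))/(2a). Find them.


disc = (-5)^2 - 4*4*20 = 25 - 320 = -295
sqrt(|disc|) = sqrt(295) = 17.1756
Real part = 5/(2*4) = 0.6250
Imag part = 17.1756/(2*4) = 2.1469

0.6250 ± 2.1469i


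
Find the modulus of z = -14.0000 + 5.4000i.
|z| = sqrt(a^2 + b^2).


|z| = sqrt((-14)^2 + 5.4^2) = sqrt(196 + 29.16) = sqrt(225.16) = 15.0053

|z| = 15.0053


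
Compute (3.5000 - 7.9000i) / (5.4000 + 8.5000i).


Conjugate of z2 = 5.4000 - 8.5000i
Numerator: (3.5000 - 7.9000i)(5.4000 - 8.5000i) = -48.2500 - 72.4100i
Denominator: 5.4^2 + 8.5^2 = 101.41
Result = (-48.2500 - 72.4100i)/101.41

-0.4758 - 0.7140i


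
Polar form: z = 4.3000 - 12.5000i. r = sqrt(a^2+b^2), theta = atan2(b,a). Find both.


r = sqrt(18.49+156.25) = sqrt(174.74) = 13.2189
theta = atan2(-12.5, 4.3) = -71.0168 degrees

r = 13.2189, theta = -71.0168 degrees


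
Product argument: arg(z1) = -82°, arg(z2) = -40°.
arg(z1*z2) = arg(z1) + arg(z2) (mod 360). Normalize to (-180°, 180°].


arg(z1*z2) = -82° - 40° = -122°
Normalized to (-180°, 180°]: -122°

-122°


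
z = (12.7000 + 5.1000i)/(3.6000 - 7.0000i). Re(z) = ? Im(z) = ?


Multiply by conjugate: (12.7000 + 5.1000i)(3.6000 + 7.0000i) / (3.6^2 + (-7)^2)
Numerator real = 12.7*3.6 + 5.1*(-7) = 10.02
Numerator imag = 5.1*3.6 - 12.7*(-7) = 107.26
Denominator = 61.96
Re(z) = 10.02/61.96 = 0.1617
Im(z) = 107.26/61.96 = 1.7311

Re(z) = 0.1617, Im(z) = 1.7311


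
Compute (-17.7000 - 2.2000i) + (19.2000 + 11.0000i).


Real: -17.7 + 19.2 = 1.5
Imag: -2.2 + 11 = 8.8

1.5000 + 8.8000i


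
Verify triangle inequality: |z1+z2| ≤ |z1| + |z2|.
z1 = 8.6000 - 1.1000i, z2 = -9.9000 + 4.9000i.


|z1| = sqrt(8.6^2 + (-1.1)^2) = sqrt(75.17) = 8.6701
|z2| = sqrt((-9.9)^2 + 4.9^2) = sqrt(122.02) = 11.0463
z1+z2 = -1.3000 + 3.8000i
|z1+z2| = sqrt(16.13) = 4.0162
|z1|+|z2| = 8.6701 + 11.0463 = 19.7164

|z1+z2| = 4.0162 ≤ |z1|+|z2| = 19.7164 (verified)


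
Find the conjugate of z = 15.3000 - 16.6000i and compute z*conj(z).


z_bar = 15.3000 + 16.6000i
z*z_bar = 15.3^2 + (-16.6)^2 = 234.09 + 275.56 = 509.65

z_bar = 15.3000 + 16.6000i, z*z_bar = 509.65


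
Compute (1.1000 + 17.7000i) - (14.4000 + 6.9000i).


Real: 1.1 - 14.4 = -13.3
Imag: 17.7 - 6.9 = 10.8

-13.3000 + 10.8000i


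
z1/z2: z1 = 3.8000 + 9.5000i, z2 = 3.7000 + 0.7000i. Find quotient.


Conjugate of z2 = 3.7000 - 0.7000i
Numerator: (3.8000 + 9.5000i)(3.7000 - 0.7000i) = 20.7100 + 32.4900i
Denominator: 3.7^2 + 0.7^2 = 14.18
Result = (20.7100 + 32.4900i)/14.18

1.4605 + 2.2913i


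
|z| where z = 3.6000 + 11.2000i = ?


|z| = sqrt(3.6^2 + 11.2^2) = sqrt(12.96 + 125.44) = sqrt(138.4) = 11.7644

|z| = 11.7644


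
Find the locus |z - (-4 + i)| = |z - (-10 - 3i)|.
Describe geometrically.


Equal distances means the locus is the perpendicular bisector of z1 and z2.
Midpoint = ((-4+(-10))/2, (1+(-3))/2) = (-7.0000, -1.0000)

Perpendicular bisector through (-7.0000, -1.0000)


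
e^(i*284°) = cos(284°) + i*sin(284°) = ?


cos(284°) = 0.2419
sin(284°) = -0.9703

e^(i*284°) = 0.2419 - 0.9703i


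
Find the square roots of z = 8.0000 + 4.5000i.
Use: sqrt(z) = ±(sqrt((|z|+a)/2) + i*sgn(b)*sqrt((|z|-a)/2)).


|z| = sqrt(64+20.25) = 9.1788
sqrt((|z|+a)/2) = sqrt((9.1788+8)/2) = sqrt(8.5894) = 2.9308
sqrt((|z|-a)/2) = sqrt((9.1788-8)/2) = sqrt(0.5894) = 0.7677

±(2.9308 + 0.7677i) i.e. 2.9308 + 0.7677i and -2.9308 - 0.7677i


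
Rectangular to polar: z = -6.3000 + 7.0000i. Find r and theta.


r = sqrt(39.69+49) = sqrt(88.69) = 9.4175
theta = atan2(7, -6.3) = 131.9872 degrees

r = 9.4175, theta = 131.9872 degrees


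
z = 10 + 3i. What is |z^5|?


|z| = sqrt(100+9) = sqrt(109) = 10.4403
|z^5| = |z|^5 = (sqrt(109))^5 = 109^2 * sqrt(109) = 11881*sqrt(109)

|z^5| = 11881*sqrt(109) ≈ 124041.2816


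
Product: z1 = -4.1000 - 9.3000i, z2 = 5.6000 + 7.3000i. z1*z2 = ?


Real = -4.1*5.6 - (-9.3)*7.3 = -22.96 - (-67.89) = 44.93
Imag = -4.1*7.3 + 5.6*(-9.3) = -29.93 - (52.08) = -82.01

44.9300 - 82.0100i


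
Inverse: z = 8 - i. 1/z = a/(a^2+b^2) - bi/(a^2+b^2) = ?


|z|^2 = 64+1 = 65
1/z = (8 + 1i)/65

1/z = 0.1231 + 0.0154i


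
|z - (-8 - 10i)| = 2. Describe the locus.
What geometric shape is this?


|z - z0| = r is a circle with center z0 and radius r.
Center = (-8, -10), radius = 2

Circle with center (-8, -10) and radius 2


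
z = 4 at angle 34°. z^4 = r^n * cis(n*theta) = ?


r^4 = 4^4 = 256
n*theta = 4*34° = 136° = 136° (mod 360)
a = 256*cos(136°) = -184.1510
b = 256*sin(136°) = 177.8325

256 cis(136°) = -184.1510 + 177.8325i


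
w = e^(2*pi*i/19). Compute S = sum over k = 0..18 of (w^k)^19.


The roots are w_k = w^k with w = e^(2*pi*i/19), and (w^k)^19 = (w^19)^k.
So S = 1 + u + u^2 + ... + u^(18) with u = w^19.
19 = 1*19 + 0, so 19 is a multiple of 19 and u = (w^19)^1 = 1.
Every one of the 19 terms equals 1: S = 19

S = 19


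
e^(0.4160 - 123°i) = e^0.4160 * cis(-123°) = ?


e^0.4160 = 1.5159
cos(-123°) = -0.5446
sin(-123°) = -0.83867
Real = 1.5159*(-0.5446) = -0.8256
Imag = 1.5159*(-0.83867) = -1.2713

-0.8256 - 1.2713i


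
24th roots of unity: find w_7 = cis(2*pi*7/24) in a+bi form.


Angle = 360*7/24 = 105°
a = cos(105°) = -0.2588
b = sin(105°) = 0.9659

-0.2588 + 0.9659i


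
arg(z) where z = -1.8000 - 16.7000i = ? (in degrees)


Re = -1.8, Im = -16.7
arg = atan2(-16.7, -1.8) = -96.1518 degrees

arg(z) = -96.1518 degrees


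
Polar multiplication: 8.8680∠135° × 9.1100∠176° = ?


r = 8.8680 * 9.1100 = 80.7875
theta = 135° + 176° = 311° = 311° (mod 360)

80.7875 cis(311°)


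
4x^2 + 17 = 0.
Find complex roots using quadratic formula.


disc = 0^2 - 4*4*17 = 0 - 272 = -272
sqrt(|disc|) = sqrt(272) = 16.4924
Real part = 0/(2*4) = 0
Imag part = 16.4924/(2*4) = 2.0616

0 ± 2.0616i


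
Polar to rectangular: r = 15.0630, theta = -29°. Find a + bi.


a = 15.0630*cos(-29°) = 15.0630*0.87462 = 13.1744
b = 15.0630*sin(-29°) = 15.0630*(-0.48481) = -7.3027

13.1744 - 7.3027i


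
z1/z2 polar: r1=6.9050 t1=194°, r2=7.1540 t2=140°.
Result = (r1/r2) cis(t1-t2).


r = 6.9050 / 7.1540 = 0.9652
theta = 194° - 140° = 54° = 54° (mod 360)

0.9652 cis(54°)


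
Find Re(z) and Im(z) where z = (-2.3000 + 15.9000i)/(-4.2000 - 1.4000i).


Multiply by conjugate: (-2.3000 + 15.9000i)(-4.2000 + 1.4000i) / ((-4.2)^2 + (-1.4)^2)
Numerator real = -2.3*(-4.2) + 15.9*(-1.4) = -12.6
Numerator imag = 15.9*(-4.2) - (-2.3)*(-1.4) = -70
Denominator = 19.6
Re(z) = -12.6/19.6 = -0.6429
Im(z) = -70/19.6 = -3.5714

Re(z) = -0.6429, Im(z) = -3.5714


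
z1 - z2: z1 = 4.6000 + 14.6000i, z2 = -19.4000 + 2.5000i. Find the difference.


Real: 4.6 + 19.4 = 24
Imag: 14.6 - 2.5 = 12.1

24.0000 + 12.1000i


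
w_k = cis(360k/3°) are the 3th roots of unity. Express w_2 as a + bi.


Angle = 360*2/3 = 240°
a = cos(240°) = -0.5000
b = sin(240°) = -0.8660

-0.5000 - 0.8660i


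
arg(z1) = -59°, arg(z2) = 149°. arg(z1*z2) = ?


arg(z1*z2) = -59° + 149° = 90°
Normalized to (-180°, 180°]: 90°

90°


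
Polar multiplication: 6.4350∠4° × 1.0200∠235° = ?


r = 6.4350 * 1.0200 = 6.5637
theta = 4° + 235° = 239° = 239° (mod 360)

6.5637 cis(239°)


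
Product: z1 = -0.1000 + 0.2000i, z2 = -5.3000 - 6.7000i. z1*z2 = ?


Real = -0.1*(-5.3) - 0.2*(-6.7) = 0.53 - (-1.34) = 1.87
Imag = -0.1*(-6.7) - (5.3)*0.2 = 0.67 - (1.06) = -0.39

1.8700 - 0.3900i


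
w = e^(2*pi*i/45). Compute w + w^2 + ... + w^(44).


With w = e^(2*pi*i/45), all 45 of the 45th roots of unity w^0 = 1, w, ..., w^(44) sum to 0: 1 + w + ... + w^(44) = (1 - w^45)/(1 - w) = 0 since w^45 = 1, w ≠ 1.
Removing the root 1: w + w^2 + ... + w^(44) = 0 - 1 = -1

Sum = -1


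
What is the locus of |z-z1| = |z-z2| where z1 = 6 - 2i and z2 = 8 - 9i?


Equal distances means the locus is the perpendicular bisector of z1 and z2.
Midpoint = ((6+8)/2, (-2+(-9))/2) = (7.0000, -5.5000)

Perpendicular bisector through (7.0000, -5.5000)


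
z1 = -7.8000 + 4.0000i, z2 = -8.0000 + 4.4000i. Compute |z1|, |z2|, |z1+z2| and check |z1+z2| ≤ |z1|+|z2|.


|z1| = sqrt((-7.8)^2 + 4^2) = sqrt(76.84) = 8.7658
|z2| = sqrt((-8)^2 + 4.4^2) = sqrt(83.36) = 9.1302
z1+z2 = -15.8000 + 8.4000i
|z1+z2| = sqrt(320.2) = 17.8941
|z1|+|z2| = 8.7658 + 9.1302 = 17.8960

|z1+z2| = 17.8941 ≤ |z1|+|z2| = 17.8960 (verified)


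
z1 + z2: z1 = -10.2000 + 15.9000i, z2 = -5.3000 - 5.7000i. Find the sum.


Real: -10.2 - 5.3 = -15.5
Imag: 15.9 - 5.7 = 10.2

-15.5000 + 10.2000i


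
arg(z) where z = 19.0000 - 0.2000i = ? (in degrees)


Re = 19, Im = -0.2
arg = atan2(-0.2, 19) = -0.6031 degrees

arg(z) = -0.6031 degrees


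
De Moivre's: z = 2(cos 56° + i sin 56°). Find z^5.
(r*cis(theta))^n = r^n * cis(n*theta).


r^5 = 2^5 = 32
n*theta = 5*56° = 280° = 280° (mod 360)
a = 32*cos(280°) = 5.5567
b = 32*sin(280°) = -31.5138

32 cis(280°) = 5.5567 - 31.5138i


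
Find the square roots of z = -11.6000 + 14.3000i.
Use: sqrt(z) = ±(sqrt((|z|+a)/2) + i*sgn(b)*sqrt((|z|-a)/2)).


|z| = sqrt(134.56+204.49) = 18.4133
sqrt((|z|+a)/2) = sqrt((18.4133+(-11.6))/2) = sqrt(3.4067) = 1.8457
sqrt((|z|-a)/2) = sqrt((18.4133-(-11.6))/2) = sqrt(15.0067) = 3.8738

±(1.8457 + 3.8738i) i.e. 1.8457 + 3.8738i and -1.8457 - 3.8738i


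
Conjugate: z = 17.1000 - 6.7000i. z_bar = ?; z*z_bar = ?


z_bar = 17.1000 + 6.7000i
z*z_bar = 17.1^2 + (-6.7)^2 = 292.41 + 44.89 = 337.3

z_bar = 17.1000 + 6.7000i, z*z_bar = 337.3


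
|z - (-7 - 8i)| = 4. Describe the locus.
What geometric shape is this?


|z - z0| = r is a circle with center z0 and radius r.
Center = (-7, -8), radius = 4

Circle with center (-7, -8) and radius 4


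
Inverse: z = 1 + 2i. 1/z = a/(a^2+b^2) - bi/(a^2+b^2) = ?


|z|^2 = 1+4 = 5
1/z = (1 - 2i)/5

1/z = 0.2000 - 0.4000i


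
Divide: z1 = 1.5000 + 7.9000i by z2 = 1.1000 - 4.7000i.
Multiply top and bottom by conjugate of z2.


Conjugate of z2 = 1.1000 + 4.7000i
Numerator: (1.5000 + 7.9000i)(1.1000 + 4.7000i) = -35.4800 + 15.7400i
Denominator: 1.1^2 + (-4.7)^2 = 23.3
Result = (-35.4800 + 15.7400i)/23.3

-1.5227 + 0.6755i


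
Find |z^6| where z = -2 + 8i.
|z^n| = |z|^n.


|z| = sqrt(4+64) = sqrt(68) = 8.2462
|z^6| = |z|^6 = (sqrt(68))^6 = 68^3 = 314432

|z^6| = 314432


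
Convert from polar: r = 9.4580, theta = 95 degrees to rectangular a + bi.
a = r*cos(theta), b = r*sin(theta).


a = 9.4580*cos(95°) = 9.4580*(-0.087156) = -0.8243
b = 9.4580*sin(95°) = 9.4580*0.99619 = 9.4220

-0.8243 + 9.4220i


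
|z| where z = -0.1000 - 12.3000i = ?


|z| = sqrt((-0.1)^2 + (-12.3)^2) = sqrt(0.01 + 151.29) = sqrt(151.3) = 12.3004

|z| = 12.3004


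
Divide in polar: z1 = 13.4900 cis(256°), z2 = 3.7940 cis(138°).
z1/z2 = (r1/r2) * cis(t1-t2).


r = 13.4900 / 3.7940 = 3.5556
theta = 256° - 138° = 118° = 118° (mod 360)

3.5556 cis(118°)


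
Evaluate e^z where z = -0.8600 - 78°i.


e^-0.8600 = 0.4232
cos(-78°) = 0.2079
sin(-78°) = -0.9781
Real = 0.4232*0.2079 = 0.0880
Imag = 0.4232*(-0.9781) = -0.4139

0.0880 - 0.4139i


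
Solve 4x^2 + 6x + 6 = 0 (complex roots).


disc = 6^2 - 4*4*6 = 36 - 96 = -60
sqrt(|disc|) = sqrt(60) = 7.7460
Real part = -6/(2*4) = -0.7500
Imag part = 7.7460/(2*4) = 0.9682

-0.7500 ± 0.9682i


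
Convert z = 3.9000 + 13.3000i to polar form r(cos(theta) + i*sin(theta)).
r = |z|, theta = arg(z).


r = sqrt(15.21+176.89) = sqrt(192.1) = 13.8600
theta = atan2(13.3, 3.9) = 73.6571 degrees

r = 13.8600, theta = 73.6571 degrees


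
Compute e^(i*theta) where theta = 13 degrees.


cos(13°) = 0.9744
sin(13°) = 0.2250

e^(i*13°) = 0.9744 + 0.2250i


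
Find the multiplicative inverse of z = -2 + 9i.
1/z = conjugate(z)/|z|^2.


|z|^2 = 4+81 = 85
1/z = (-2 - 9i)/85

1/z = -0.0235 - 0.1059i


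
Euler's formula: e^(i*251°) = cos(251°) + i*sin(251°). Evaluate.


cos(251°) = -0.3256
sin(251°) = -0.9455

e^(i*251°) = -0.3256 - 0.9455i


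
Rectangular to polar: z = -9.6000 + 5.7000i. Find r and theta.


r = sqrt(92.16+32.49) = sqrt(124.65) = 11.1647
theta = atan2(5.7, -9.6) = 149.3003 degrees

r = 11.1647, theta = 149.3003 degrees


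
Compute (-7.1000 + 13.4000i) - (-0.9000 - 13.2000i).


Real: -7.1 + 0.9 = -6.2
Imag: 13.4 + 13.2 = 26.6

-6.2000 + 26.6000i


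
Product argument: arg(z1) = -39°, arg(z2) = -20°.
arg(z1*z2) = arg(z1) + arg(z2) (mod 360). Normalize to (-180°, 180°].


arg(z1*z2) = -39° - 20° = -59°
Normalized to (-180°, 180°]: -59°

-59°


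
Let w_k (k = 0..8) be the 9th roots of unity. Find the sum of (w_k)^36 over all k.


The roots are w_k = w^k with w = e^(2*pi*i/9), and (w^k)^36 = (w^36)^k.
So S = 1 + u + u^2 + ... + u^(8) with u = w^36.
36 = 4*9 + 0, so 36 is a multiple of 9 and u = (w^9)^4 = 1.
Every one of the 9 terms equals 1: S = 9

S = 9


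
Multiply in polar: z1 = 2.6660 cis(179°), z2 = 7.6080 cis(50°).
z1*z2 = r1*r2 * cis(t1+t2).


r = 2.6660 * 7.6080 = 20.2829
theta = 179° + 50° = 229° = 229° (mod 360)

20.2829 cis(229°)
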